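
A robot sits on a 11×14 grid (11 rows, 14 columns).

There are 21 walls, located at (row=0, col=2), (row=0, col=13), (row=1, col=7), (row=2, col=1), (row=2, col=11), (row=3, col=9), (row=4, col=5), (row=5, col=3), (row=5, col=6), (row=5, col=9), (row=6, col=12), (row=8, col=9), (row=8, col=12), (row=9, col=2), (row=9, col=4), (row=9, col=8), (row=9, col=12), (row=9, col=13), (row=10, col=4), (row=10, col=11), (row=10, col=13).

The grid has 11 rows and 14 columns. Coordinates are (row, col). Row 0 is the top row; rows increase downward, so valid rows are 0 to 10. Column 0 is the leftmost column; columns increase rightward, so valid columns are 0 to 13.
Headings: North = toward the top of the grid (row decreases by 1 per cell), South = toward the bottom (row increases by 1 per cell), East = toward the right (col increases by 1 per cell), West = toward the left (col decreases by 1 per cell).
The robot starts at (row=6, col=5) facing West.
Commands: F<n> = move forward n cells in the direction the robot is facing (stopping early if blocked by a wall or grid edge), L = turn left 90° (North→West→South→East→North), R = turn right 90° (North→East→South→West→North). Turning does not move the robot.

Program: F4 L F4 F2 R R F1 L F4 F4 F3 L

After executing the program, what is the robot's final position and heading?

Answer: Final position: (row=9, col=0), facing South

Derivation:
Start: (row=6, col=5), facing West
  F4: move forward 4, now at (row=6, col=1)
  L: turn left, now facing South
  F4: move forward 4, now at (row=10, col=1)
  F2: move forward 0/2 (blocked), now at (row=10, col=1)
  R: turn right, now facing West
  R: turn right, now facing North
  F1: move forward 1, now at (row=9, col=1)
  L: turn left, now facing West
  F4: move forward 1/4 (blocked), now at (row=9, col=0)
  F4: move forward 0/4 (blocked), now at (row=9, col=0)
  F3: move forward 0/3 (blocked), now at (row=9, col=0)
  L: turn left, now facing South
Final: (row=9, col=0), facing South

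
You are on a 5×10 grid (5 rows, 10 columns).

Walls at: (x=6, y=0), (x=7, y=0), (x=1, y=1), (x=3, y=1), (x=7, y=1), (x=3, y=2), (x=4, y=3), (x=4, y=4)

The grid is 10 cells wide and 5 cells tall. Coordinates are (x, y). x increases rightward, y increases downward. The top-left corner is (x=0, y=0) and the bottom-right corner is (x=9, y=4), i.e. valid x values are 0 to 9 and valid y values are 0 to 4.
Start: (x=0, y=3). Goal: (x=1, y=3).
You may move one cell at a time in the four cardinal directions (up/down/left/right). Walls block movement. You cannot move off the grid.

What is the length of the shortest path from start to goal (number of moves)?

Answer: Shortest path length: 1

Derivation:
BFS from (x=0, y=3) until reaching (x=1, y=3):
  Distance 0: (x=0, y=3)
  Distance 1: (x=0, y=2), (x=1, y=3), (x=0, y=4)  <- goal reached here
One shortest path (1 moves): (x=0, y=3) -> (x=1, y=3)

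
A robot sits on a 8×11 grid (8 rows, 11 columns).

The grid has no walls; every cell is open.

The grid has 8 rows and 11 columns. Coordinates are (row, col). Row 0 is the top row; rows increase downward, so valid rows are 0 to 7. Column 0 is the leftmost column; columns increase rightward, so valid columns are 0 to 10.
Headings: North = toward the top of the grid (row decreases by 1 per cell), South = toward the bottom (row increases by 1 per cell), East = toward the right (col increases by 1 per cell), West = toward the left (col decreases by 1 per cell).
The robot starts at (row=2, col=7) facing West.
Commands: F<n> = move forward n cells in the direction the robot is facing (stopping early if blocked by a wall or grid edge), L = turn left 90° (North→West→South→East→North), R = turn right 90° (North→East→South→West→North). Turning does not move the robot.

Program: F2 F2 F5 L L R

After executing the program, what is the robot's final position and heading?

Start: (row=2, col=7), facing West
  F2: move forward 2, now at (row=2, col=5)
  F2: move forward 2, now at (row=2, col=3)
  F5: move forward 3/5 (blocked), now at (row=2, col=0)
  L: turn left, now facing South
  L: turn left, now facing East
  R: turn right, now facing South
Final: (row=2, col=0), facing South

Answer: Final position: (row=2, col=0), facing South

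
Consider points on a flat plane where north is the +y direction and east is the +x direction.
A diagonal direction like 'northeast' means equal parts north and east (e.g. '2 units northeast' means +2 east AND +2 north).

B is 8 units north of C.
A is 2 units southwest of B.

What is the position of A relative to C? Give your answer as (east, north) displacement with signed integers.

Answer: A is at (east=-2, north=6) relative to C.

Derivation:
Place C at the origin (east=0, north=0).
  B is 8 units north of C: delta (east=+0, north=+8); B at (east=0, north=8).
  A is 2 units southwest of B: delta (east=-2, north=-2); A at (east=-2, north=6).
Therefore A relative to C: (east=-2, north=6).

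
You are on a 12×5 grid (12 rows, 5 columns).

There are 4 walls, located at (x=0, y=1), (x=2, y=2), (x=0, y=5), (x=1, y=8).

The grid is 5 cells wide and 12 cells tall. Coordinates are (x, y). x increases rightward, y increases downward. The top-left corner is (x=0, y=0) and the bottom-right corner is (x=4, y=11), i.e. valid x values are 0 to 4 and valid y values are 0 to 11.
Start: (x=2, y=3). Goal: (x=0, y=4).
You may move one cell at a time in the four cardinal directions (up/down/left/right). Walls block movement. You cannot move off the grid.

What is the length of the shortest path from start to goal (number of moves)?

BFS from (x=2, y=3) until reaching (x=0, y=4):
  Distance 0: (x=2, y=3)
  Distance 1: (x=1, y=3), (x=3, y=3), (x=2, y=4)
  Distance 2: (x=1, y=2), (x=3, y=2), (x=0, y=3), (x=4, y=3), (x=1, y=4), (x=3, y=4), (x=2, y=5)
  Distance 3: (x=1, y=1), (x=3, y=1), (x=0, y=2), (x=4, y=2), (x=0, y=4), (x=4, y=4), (x=1, y=5), (x=3, y=5), (x=2, y=6)  <- goal reached here
One shortest path (3 moves): (x=2, y=3) -> (x=1, y=3) -> (x=0, y=3) -> (x=0, y=4)

Answer: Shortest path length: 3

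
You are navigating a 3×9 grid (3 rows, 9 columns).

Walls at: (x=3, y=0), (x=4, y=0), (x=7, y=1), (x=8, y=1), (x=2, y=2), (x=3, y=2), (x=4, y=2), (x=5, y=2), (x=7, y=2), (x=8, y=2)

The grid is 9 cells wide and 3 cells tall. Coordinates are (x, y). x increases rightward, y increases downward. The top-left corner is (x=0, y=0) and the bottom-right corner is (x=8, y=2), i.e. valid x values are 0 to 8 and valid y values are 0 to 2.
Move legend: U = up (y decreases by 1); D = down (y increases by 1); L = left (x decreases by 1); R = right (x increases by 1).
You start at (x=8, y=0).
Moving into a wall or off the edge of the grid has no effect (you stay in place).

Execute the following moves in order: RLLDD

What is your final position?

Start: (x=8, y=0)
  R (right): blocked, stay at (x=8, y=0)
  L (left): (x=8, y=0) -> (x=7, y=0)
  L (left): (x=7, y=0) -> (x=6, y=0)
  D (down): (x=6, y=0) -> (x=6, y=1)
  D (down): (x=6, y=1) -> (x=6, y=2)
Final: (x=6, y=2)

Answer: Final position: (x=6, y=2)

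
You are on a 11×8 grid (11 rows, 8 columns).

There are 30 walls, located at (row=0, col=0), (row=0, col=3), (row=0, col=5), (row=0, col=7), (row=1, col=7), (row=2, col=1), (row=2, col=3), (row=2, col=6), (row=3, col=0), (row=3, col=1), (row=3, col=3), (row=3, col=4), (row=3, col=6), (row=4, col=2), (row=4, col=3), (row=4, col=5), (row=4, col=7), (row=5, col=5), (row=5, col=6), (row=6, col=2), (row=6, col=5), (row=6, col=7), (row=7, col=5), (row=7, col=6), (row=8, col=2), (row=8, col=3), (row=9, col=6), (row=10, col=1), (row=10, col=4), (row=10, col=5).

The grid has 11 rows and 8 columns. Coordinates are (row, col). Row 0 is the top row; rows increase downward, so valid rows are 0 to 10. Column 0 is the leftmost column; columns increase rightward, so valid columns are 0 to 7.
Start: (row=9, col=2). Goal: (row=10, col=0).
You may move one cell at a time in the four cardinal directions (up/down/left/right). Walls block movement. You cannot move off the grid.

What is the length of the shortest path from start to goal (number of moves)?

BFS from (row=9, col=2) until reaching (row=10, col=0):
  Distance 0: (row=9, col=2)
  Distance 1: (row=9, col=1), (row=9, col=3), (row=10, col=2)
  Distance 2: (row=8, col=1), (row=9, col=0), (row=9, col=4), (row=10, col=3)
  Distance 3: (row=7, col=1), (row=8, col=0), (row=8, col=4), (row=9, col=5), (row=10, col=0)  <- goal reached here
One shortest path (3 moves): (row=9, col=2) -> (row=9, col=1) -> (row=9, col=0) -> (row=10, col=0)

Answer: Shortest path length: 3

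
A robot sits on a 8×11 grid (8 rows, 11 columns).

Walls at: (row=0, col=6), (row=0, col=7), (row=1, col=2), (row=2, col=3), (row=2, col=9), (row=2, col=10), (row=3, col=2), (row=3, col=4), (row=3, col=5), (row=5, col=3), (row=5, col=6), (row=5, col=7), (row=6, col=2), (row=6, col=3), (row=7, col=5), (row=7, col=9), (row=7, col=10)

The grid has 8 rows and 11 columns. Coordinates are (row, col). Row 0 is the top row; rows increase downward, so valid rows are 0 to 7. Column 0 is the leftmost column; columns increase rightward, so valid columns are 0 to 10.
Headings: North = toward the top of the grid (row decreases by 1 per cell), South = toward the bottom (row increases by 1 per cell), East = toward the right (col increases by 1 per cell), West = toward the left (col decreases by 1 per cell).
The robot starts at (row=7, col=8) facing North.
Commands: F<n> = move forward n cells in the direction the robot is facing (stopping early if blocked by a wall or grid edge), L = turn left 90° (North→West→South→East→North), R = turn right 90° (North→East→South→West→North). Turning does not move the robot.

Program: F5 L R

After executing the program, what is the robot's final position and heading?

Answer: Final position: (row=2, col=8), facing North

Derivation:
Start: (row=7, col=8), facing North
  F5: move forward 5, now at (row=2, col=8)
  L: turn left, now facing West
  R: turn right, now facing North
Final: (row=2, col=8), facing North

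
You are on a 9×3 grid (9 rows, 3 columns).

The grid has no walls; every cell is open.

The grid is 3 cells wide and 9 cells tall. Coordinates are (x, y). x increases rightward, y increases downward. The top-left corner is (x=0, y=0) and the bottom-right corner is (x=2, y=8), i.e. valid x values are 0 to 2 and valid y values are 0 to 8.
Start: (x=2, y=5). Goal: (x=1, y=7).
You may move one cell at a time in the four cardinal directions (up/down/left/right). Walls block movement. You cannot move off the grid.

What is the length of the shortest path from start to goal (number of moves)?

BFS from (x=2, y=5) until reaching (x=1, y=7):
  Distance 0: (x=2, y=5)
  Distance 1: (x=2, y=4), (x=1, y=5), (x=2, y=6)
  Distance 2: (x=2, y=3), (x=1, y=4), (x=0, y=5), (x=1, y=6), (x=2, y=7)
  Distance 3: (x=2, y=2), (x=1, y=3), (x=0, y=4), (x=0, y=6), (x=1, y=7), (x=2, y=8)  <- goal reached here
One shortest path (3 moves): (x=2, y=5) -> (x=1, y=5) -> (x=1, y=6) -> (x=1, y=7)

Answer: Shortest path length: 3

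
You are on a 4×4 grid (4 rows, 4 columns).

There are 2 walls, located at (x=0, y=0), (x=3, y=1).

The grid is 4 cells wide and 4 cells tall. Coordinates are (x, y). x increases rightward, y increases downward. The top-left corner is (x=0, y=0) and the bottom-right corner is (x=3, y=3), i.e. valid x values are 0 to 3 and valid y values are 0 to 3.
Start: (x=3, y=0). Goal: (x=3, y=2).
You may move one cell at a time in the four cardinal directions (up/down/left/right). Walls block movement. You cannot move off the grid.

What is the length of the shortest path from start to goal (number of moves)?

BFS from (x=3, y=0) until reaching (x=3, y=2):
  Distance 0: (x=3, y=0)
  Distance 1: (x=2, y=0)
  Distance 2: (x=1, y=0), (x=2, y=1)
  Distance 3: (x=1, y=1), (x=2, y=2)
  Distance 4: (x=0, y=1), (x=1, y=2), (x=3, y=2), (x=2, y=3)  <- goal reached here
One shortest path (4 moves): (x=3, y=0) -> (x=2, y=0) -> (x=2, y=1) -> (x=2, y=2) -> (x=3, y=2)

Answer: Shortest path length: 4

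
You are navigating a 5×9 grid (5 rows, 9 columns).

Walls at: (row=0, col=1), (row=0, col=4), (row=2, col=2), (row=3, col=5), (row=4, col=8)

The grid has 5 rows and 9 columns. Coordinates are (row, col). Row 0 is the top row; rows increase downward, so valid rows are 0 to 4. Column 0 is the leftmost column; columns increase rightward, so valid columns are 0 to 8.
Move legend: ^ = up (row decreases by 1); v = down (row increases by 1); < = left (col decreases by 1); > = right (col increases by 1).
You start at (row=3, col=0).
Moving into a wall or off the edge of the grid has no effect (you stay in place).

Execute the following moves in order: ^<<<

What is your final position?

Answer: Final position: (row=2, col=0)

Derivation:
Start: (row=3, col=0)
  ^ (up): (row=3, col=0) -> (row=2, col=0)
  [×3]< (left): blocked, stay at (row=2, col=0)
Final: (row=2, col=0)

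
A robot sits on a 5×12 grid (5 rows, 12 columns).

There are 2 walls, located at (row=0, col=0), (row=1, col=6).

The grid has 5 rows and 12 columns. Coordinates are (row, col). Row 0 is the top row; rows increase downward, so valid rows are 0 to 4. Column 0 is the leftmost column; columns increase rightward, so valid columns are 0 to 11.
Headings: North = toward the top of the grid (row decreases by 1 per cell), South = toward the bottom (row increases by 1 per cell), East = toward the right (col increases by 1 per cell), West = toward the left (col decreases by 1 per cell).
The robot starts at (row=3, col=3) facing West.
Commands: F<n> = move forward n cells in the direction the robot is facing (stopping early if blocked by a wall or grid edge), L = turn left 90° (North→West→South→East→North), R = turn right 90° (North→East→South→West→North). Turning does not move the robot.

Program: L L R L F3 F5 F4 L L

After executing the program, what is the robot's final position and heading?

Start: (row=3, col=3), facing West
  L: turn left, now facing South
  L: turn left, now facing East
  R: turn right, now facing South
  L: turn left, now facing East
  F3: move forward 3, now at (row=3, col=6)
  F5: move forward 5, now at (row=3, col=11)
  F4: move forward 0/4 (blocked), now at (row=3, col=11)
  L: turn left, now facing North
  L: turn left, now facing West
Final: (row=3, col=11), facing West

Answer: Final position: (row=3, col=11), facing West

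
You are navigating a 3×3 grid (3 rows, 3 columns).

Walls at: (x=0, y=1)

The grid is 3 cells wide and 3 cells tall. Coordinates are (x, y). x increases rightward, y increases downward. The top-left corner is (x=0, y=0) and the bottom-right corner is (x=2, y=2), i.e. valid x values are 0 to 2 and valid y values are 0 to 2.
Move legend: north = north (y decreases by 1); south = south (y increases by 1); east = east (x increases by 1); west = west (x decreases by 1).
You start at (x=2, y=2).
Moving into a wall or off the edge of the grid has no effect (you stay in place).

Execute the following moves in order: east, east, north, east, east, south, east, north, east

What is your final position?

Answer: Final position: (x=2, y=1)

Derivation:
Start: (x=2, y=2)
  east (east): blocked, stay at (x=2, y=2)
  east (east): blocked, stay at (x=2, y=2)
  north (north): (x=2, y=2) -> (x=2, y=1)
  east (east): blocked, stay at (x=2, y=1)
  east (east): blocked, stay at (x=2, y=1)
  south (south): (x=2, y=1) -> (x=2, y=2)
  east (east): blocked, stay at (x=2, y=2)
  north (north): (x=2, y=2) -> (x=2, y=1)
  east (east): blocked, stay at (x=2, y=1)
Final: (x=2, y=1)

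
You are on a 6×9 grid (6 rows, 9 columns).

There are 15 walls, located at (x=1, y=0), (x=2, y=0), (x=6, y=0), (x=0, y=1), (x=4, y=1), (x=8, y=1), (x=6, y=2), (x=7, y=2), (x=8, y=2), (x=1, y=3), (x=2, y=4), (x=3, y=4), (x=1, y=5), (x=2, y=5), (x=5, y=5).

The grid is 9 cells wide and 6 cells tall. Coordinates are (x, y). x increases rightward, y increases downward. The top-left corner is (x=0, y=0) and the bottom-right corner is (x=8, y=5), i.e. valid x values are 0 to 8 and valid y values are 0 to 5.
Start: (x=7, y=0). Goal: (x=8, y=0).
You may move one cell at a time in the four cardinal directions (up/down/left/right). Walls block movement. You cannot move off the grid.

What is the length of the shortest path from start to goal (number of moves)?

BFS from (x=7, y=0) until reaching (x=8, y=0):
  Distance 0: (x=7, y=0)
  Distance 1: (x=8, y=0), (x=7, y=1)  <- goal reached here
One shortest path (1 moves): (x=7, y=0) -> (x=8, y=0)

Answer: Shortest path length: 1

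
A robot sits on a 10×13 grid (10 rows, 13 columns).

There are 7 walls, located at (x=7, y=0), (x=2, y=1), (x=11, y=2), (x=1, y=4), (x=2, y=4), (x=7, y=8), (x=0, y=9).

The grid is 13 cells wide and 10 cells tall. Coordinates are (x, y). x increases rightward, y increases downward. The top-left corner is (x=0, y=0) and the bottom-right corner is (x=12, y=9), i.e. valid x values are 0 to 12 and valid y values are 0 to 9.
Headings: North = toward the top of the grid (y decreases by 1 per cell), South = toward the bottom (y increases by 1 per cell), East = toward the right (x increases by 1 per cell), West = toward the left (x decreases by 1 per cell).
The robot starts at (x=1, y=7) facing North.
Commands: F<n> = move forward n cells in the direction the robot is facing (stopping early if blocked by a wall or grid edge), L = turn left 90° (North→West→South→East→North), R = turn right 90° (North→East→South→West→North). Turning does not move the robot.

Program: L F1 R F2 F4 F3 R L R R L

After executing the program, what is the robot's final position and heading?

Answer: Final position: (x=0, y=0), facing East

Derivation:
Start: (x=1, y=7), facing North
  L: turn left, now facing West
  F1: move forward 1, now at (x=0, y=7)
  R: turn right, now facing North
  F2: move forward 2, now at (x=0, y=5)
  F4: move forward 4, now at (x=0, y=1)
  F3: move forward 1/3 (blocked), now at (x=0, y=0)
  R: turn right, now facing East
  L: turn left, now facing North
  R: turn right, now facing East
  R: turn right, now facing South
  L: turn left, now facing East
Final: (x=0, y=0), facing East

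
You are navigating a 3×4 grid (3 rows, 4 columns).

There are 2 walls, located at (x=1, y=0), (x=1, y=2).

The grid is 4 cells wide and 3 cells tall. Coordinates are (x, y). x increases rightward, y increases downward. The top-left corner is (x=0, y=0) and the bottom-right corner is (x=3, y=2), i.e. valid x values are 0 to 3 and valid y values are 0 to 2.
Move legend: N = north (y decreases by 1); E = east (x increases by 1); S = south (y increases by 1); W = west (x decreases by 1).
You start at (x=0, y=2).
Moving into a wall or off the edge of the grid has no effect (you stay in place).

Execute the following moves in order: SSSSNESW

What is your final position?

Answer: Final position: (x=0, y=1)

Derivation:
Start: (x=0, y=2)
  [×4]S (south): blocked, stay at (x=0, y=2)
  N (north): (x=0, y=2) -> (x=0, y=1)
  E (east): (x=0, y=1) -> (x=1, y=1)
  S (south): blocked, stay at (x=1, y=1)
  W (west): (x=1, y=1) -> (x=0, y=1)
Final: (x=0, y=1)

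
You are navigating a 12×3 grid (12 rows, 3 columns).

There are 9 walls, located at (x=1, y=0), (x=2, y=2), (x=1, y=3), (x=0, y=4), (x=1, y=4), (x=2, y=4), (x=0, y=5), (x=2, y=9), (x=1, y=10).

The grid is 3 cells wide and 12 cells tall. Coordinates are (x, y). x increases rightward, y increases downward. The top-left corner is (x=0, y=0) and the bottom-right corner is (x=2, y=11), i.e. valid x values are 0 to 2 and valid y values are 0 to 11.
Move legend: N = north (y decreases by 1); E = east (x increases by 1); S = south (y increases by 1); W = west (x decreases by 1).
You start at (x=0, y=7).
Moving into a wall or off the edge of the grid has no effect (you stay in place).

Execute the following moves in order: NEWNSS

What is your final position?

Answer: Final position: (x=0, y=8)

Derivation:
Start: (x=0, y=7)
  N (north): (x=0, y=7) -> (x=0, y=6)
  E (east): (x=0, y=6) -> (x=1, y=6)
  W (west): (x=1, y=6) -> (x=0, y=6)
  N (north): blocked, stay at (x=0, y=6)
  S (south): (x=0, y=6) -> (x=0, y=7)
  S (south): (x=0, y=7) -> (x=0, y=8)
Final: (x=0, y=8)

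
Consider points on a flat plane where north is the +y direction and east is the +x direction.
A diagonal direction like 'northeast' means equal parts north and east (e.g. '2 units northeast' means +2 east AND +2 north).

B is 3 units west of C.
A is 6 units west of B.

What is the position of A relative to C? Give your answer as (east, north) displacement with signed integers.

Answer: A is at (east=-9, north=0) relative to C.

Derivation:
Place C at the origin (east=0, north=0).
  B is 3 units west of C: delta (east=-3, north=+0); B at (east=-3, north=0).
  A is 6 units west of B: delta (east=-6, north=+0); A at (east=-9, north=0).
Therefore A relative to C: (east=-9, north=0).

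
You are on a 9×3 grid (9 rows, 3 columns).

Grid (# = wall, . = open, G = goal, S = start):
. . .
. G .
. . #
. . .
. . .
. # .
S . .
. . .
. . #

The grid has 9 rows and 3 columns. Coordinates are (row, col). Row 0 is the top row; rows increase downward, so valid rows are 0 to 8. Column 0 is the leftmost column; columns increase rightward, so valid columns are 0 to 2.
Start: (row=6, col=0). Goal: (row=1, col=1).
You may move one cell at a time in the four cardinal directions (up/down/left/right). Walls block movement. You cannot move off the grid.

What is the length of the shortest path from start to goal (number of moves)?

BFS from (row=6, col=0) until reaching (row=1, col=1):
  Distance 0: (row=6, col=0)
  Distance 1: (row=5, col=0), (row=6, col=1), (row=7, col=0)
  Distance 2: (row=4, col=0), (row=6, col=2), (row=7, col=1), (row=8, col=0)
  Distance 3: (row=3, col=0), (row=4, col=1), (row=5, col=2), (row=7, col=2), (row=8, col=1)
  Distance 4: (row=2, col=0), (row=3, col=1), (row=4, col=2)
  Distance 5: (row=1, col=0), (row=2, col=1), (row=3, col=2)
  Distance 6: (row=0, col=0), (row=1, col=1)  <- goal reached here
One shortest path (6 moves): (row=6, col=0) -> (row=5, col=0) -> (row=4, col=0) -> (row=4, col=1) -> (row=3, col=1) -> (row=2, col=1) -> (row=1, col=1)

Answer: Shortest path length: 6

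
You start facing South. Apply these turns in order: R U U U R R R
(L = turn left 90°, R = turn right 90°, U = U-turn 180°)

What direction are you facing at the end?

Start: South
  R (right (90° clockwise)) -> West
  U (U-turn (180°)) -> East
  U (U-turn (180°)) -> West
  U (U-turn (180°)) -> East
  R (right (90° clockwise)) -> South
  R (right (90° clockwise)) -> West
  R (right (90° clockwise)) -> North
Final: North

Answer: Final heading: North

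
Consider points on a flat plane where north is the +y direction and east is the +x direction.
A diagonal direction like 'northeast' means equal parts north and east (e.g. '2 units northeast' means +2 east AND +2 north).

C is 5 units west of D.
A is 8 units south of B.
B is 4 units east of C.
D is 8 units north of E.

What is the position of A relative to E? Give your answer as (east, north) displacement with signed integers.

Place E at the origin (east=0, north=0).
  D is 8 units north of E: delta (east=+0, north=+8); D at (east=0, north=8).
  C is 5 units west of D: delta (east=-5, north=+0); C at (east=-5, north=8).
  B is 4 units east of C: delta (east=+4, north=+0); B at (east=-1, north=8).
  A is 8 units south of B: delta (east=+0, north=-8); A at (east=-1, north=0).
Therefore A relative to E: (east=-1, north=0).

Answer: A is at (east=-1, north=0) relative to E.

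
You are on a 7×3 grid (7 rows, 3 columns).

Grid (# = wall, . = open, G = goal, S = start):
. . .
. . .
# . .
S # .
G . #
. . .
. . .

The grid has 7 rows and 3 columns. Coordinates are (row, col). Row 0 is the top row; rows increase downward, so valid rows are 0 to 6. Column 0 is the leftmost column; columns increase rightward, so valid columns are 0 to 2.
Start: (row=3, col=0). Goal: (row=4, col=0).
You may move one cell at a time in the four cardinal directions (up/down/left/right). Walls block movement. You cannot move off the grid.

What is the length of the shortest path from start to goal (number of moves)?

Answer: Shortest path length: 1

Derivation:
BFS from (row=3, col=0) until reaching (row=4, col=0):
  Distance 0: (row=3, col=0)
  Distance 1: (row=4, col=0)  <- goal reached here
One shortest path (1 moves): (row=3, col=0) -> (row=4, col=0)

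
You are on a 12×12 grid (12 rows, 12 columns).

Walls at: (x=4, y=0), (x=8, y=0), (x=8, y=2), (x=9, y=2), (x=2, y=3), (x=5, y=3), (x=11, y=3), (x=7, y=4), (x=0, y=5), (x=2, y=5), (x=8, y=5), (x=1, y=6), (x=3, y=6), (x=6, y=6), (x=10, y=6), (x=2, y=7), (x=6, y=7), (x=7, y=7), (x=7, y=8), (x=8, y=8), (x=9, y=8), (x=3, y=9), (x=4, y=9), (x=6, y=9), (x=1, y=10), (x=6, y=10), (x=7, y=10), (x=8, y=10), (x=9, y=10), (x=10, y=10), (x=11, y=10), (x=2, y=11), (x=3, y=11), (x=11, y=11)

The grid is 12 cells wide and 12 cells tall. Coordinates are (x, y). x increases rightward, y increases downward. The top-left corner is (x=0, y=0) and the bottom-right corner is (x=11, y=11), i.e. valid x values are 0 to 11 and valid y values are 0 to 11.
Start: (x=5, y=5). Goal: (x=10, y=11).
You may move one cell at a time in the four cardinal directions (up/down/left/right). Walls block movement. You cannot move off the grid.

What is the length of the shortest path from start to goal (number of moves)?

Answer: Shortest path length: 11

Derivation:
BFS from (x=5, y=5) until reaching (x=10, y=11):
  Distance 0: (x=5, y=5)
  Distance 1: (x=5, y=4), (x=4, y=5), (x=6, y=5), (x=5, y=6)
  Distance 2: (x=4, y=4), (x=6, y=4), (x=3, y=5), (x=7, y=5), (x=4, y=6), (x=5, y=7)
  Distance 3: (x=4, y=3), (x=6, y=3), (x=3, y=4), (x=7, y=6), (x=4, y=7), (x=5, y=8)
  Distance 4: (x=4, y=2), (x=6, y=2), (x=3, y=3), (x=7, y=3), (x=2, y=4), (x=8, y=6), (x=3, y=7), (x=4, y=8), (x=6, y=8), (x=5, y=9)
  Distance 5: (x=4, y=1), (x=6, y=1), (x=3, y=2), (x=5, y=2), (x=7, y=2), (x=8, y=3), (x=1, y=4), (x=9, y=6), (x=8, y=7), (x=3, y=8), (x=5, y=10)
  Distance 6: (x=6, y=0), (x=3, y=1), (x=5, y=1), (x=7, y=1), (x=2, y=2), (x=1, y=3), (x=9, y=3), (x=0, y=4), (x=8, y=4), (x=1, y=5), (x=9, y=5), (x=9, y=7), (x=2, y=8), (x=4, y=10), (x=5, y=11)
  Distance 7: (x=3, y=0), (x=5, y=0), (x=7, y=0), (x=2, y=1), (x=8, y=1), (x=1, y=2), (x=0, y=3), (x=10, y=3), (x=9, y=4), (x=10, y=5), (x=10, y=7), (x=1, y=8), (x=2, y=9), (x=3, y=10), (x=4, y=11), (x=6, y=11)
  Distance 8: (x=2, y=0), (x=1, y=1), (x=9, y=1), (x=0, y=2), (x=10, y=2), (x=10, y=4), (x=11, y=5), (x=1, y=7), (x=11, y=7), (x=0, y=8), (x=10, y=8), (x=1, y=9), (x=2, y=10), (x=7, y=11)
  Distance 9: (x=1, y=0), (x=9, y=0), (x=0, y=1), (x=10, y=1), (x=11, y=2), (x=11, y=4), (x=11, y=6), (x=0, y=7), (x=11, y=8), (x=0, y=9), (x=10, y=9), (x=8, y=11)
  Distance 10: (x=0, y=0), (x=10, y=0), (x=11, y=1), (x=0, y=6), (x=9, y=9), (x=11, y=9), (x=0, y=10), (x=9, y=11)
  Distance 11: (x=11, y=0), (x=8, y=9), (x=0, y=11), (x=10, y=11)  <- goal reached here
One shortest path (11 moves): (x=5, y=5) -> (x=5, y=6) -> (x=5, y=7) -> (x=5, y=8) -> (x=5, y=9) -> (x=5, y=10) -> (x=5, y=11) -> (x=6, y=11) -> (x=7, y=11) -> (x=8, y=11) -> (x=9, y=11) -> (x=10, y=11)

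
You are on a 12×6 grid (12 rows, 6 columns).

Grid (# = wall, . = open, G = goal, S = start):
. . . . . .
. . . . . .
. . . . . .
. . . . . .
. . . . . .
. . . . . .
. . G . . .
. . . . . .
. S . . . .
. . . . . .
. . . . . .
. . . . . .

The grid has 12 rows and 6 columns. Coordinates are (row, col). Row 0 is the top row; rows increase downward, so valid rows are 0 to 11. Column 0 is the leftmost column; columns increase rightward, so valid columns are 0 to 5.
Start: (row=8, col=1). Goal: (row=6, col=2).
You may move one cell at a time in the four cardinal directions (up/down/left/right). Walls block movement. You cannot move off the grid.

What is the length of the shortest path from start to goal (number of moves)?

Answer: Shortest path length: 3

Derivation:
BFS from (row=8, col=1) until reaching (row=6, col=2):
  Distance 0: (row=8, col=1)
  Distance 1: (row=7, col=1), (row=8, col=0), (row=8, col=2), (row=9, col=1)
  Distance 2: (row=6, col=1), (row=7, col=0), (row=7, col=2), (row=8, col=3), (row=9, col=0), (row=9, col=2), (row=10, col=1)
  Distance 3: (row=5, col=1), (row=6, col=0), (row=6, col=2), (row=7, col=3), (row=8, col=4), (row=9, col=3), (row=10, col=0), (row=10, col=2), (row=11, col=1)  <- goal reached here
One shortest path (3 moves): (row=8, col=1) -> (row=8, col=2) -> (row=7, col=2) -> (row=6, col=2)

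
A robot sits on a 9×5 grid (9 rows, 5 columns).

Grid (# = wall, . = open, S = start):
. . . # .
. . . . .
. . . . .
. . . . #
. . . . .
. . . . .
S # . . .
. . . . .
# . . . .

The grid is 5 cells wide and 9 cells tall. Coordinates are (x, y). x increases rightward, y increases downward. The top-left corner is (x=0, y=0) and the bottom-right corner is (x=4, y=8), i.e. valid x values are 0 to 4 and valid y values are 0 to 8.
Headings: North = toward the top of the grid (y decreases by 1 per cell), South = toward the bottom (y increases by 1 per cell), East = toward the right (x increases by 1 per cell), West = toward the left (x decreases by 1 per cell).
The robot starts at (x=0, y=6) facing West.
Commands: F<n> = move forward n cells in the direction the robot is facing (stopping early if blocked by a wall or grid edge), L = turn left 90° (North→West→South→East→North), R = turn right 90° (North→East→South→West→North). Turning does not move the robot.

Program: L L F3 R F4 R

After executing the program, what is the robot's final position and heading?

Answer: Final position: (x=0, y=7), facing West

Derivation:
Start: (x=0, y=6), facing West
  L: turn left, now facing South
  L: turn left, now facing East
  F3: move forward 0/3 (blocked), now at (x=0, y=6)
  R: turn right, now facing South
  F4: move forward 1/4 (blocked), now at (x=0, y=7)
  R: turn right, now facing West
Final: (x=0, y=7), facing West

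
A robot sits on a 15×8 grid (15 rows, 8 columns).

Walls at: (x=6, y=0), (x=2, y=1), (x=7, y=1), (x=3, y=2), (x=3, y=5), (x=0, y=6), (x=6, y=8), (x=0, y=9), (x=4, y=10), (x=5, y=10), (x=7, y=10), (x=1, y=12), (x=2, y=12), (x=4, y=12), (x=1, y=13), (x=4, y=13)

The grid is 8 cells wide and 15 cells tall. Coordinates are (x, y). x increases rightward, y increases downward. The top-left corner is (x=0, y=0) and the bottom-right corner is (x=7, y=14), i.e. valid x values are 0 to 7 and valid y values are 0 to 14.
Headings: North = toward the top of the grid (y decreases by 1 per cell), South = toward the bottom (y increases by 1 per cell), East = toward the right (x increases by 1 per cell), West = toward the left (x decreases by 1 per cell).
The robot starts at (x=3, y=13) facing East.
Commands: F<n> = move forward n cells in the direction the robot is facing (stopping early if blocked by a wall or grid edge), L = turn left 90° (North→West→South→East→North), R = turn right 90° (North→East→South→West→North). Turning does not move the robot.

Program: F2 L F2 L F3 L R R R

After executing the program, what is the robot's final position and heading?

Answer: Final position: (x=0, y=11), facing East

Derivation:
Start: (x=3, y=13), facing East
  F2: move forward 0/2 (blocked), now at (x=3, y=13)
  L: turn left, now facing North
  F2: move forward 2, now at (x=3, y=11)
  L: turn left, now facing West
  F3: move forward 3, now at (x=0, y=11)
  L: turn left, now facing South
  R: turn right, now facing West
  R: turn right, now facing North
  R: turn right, now facing East
Final: (x=0, y=11), facing East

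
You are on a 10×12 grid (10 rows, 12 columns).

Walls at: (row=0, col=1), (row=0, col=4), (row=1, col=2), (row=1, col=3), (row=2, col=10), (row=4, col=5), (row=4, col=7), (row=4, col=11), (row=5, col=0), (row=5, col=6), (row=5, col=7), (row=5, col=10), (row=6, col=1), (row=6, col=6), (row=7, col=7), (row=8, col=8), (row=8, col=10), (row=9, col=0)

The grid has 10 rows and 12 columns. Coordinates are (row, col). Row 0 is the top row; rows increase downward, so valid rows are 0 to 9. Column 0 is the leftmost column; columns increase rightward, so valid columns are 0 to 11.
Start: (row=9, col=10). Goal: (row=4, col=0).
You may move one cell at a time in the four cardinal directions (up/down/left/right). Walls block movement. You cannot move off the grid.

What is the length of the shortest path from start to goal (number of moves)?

BFS from (row=9, col=10) until reaching (row=4, col=0):
  Distance 0: (row=9, col=10)
  Distance 1: (row=9, col=9), (row=9, col=11)
  Distance 2: (row=8, col=9), (row=8, col=11), (row=9, col=8)
  Distance 3: (row=7, col=9), (row=7, col=11), (row=9, col=7)
  Distance 4: (row=6, col=9), (row=6, col=11), (row=7, col=8), (row=7, col=10), (row=8, col=7), (row=9, col=6)
  Distance 5: (row=5, col=9), (row=5, col=11), (row=6, col=8), (row=6, col=10), (row=8, col=6), (row=9, col=5)
  Distance 6: (row=4, col=9), (row=5, col=8), (row=6, col=7), (row=7, col=6), (row=8, col=5), (row=9, col=4)
  Distance 7: (row=3, col=9), (row=4, col=8), (row=4, col=10), (row=7, col=5), (row=8, col=4), (row=9, col=3)
  Distance 8: (row=2, col=9), (row=3, col=8), (row=3, col=10), (row=6, col=5), (row=7, col=4), (row=8, col=3), (row=9, col=2)
  Distance 9: (row=1, col=9), (row=2, col=8), (row=3, col=7), (row=3, col=11), (row=5, col=5), (row=6, col=4), (row=7, col=3), (row=8, col=2), (row=9, col=1)
  Distance 10: (row=0, col=9), (row=1, col=8), (row=1, col=10), (row=2, col=7), (row=2, col=11), (row=3, col=6), (row=5, col=4), (row=6, col=3), (row=7, col=2), (row=8, col=1)
  Distance 11: (row=0, col=8), (row=0, col=10), (row=1, col=7), (row=1, col=11), (row=2, col=6), (row=3, col=5), (row=4, col=4), (row=4, col=6), (row=5, col=3), (row=6, col=2), (row=7, col=1), (row=8, col=0)
  Distance 12: (row=0, col=7), (row=0, col=11), (row=1, col=6), (row=2, col=5), (row=3, col=4), (row=4, col=3), (row=5, col=2), (row=7, col=0)
  Distance 13: (row=0, col=6), (row=1, col=5), (row=2, col=4), (row=3, col=3), (row=4, col=2), (row=5, col=1), (row=6, col=0)
  Distance 14: (row=0, col=5), (row=1, col=4), (row=2, col=3), (row=3, col=2), (row=4, col=1)
  Distance 15: (row=2, col=2), (row=3, col=1), (row=4, col=0)  <- goal reached here
One shortest path (15 moves): (row=9, col=10) -> (row=9, col=9) -> (row=9, col=8) -> (row=9, col=7) -> (row=9, col=6) -> (row=9, col=5) -> (row=9, col=4) -> (row=9, col=3) -> (row=9, col=2) -> (row=8, col=2) -> (row=7, col=2) -> (row=6, col=2) -> (row=5, col=2) -> (row=5, col=1) -> (row=4, col=1) -> (row=4, col=0)

Answer: Shortest path length: 15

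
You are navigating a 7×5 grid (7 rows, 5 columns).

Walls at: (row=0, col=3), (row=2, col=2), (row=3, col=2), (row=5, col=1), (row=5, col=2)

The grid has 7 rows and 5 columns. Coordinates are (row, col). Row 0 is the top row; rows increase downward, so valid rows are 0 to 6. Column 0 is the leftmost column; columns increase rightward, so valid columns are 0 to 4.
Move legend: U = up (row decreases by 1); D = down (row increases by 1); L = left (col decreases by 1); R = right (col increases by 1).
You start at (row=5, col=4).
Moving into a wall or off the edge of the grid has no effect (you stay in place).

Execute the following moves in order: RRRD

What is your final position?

Answer: Final position: (row=6, col=4)

Derivation:
Start: (row=5, col=4)
  [×3]R (right): blocked, stay at (row=5, col=4)
  D (down): (row=5, col=4) -> (row=6, col=4)
Final: (row=6, col=4)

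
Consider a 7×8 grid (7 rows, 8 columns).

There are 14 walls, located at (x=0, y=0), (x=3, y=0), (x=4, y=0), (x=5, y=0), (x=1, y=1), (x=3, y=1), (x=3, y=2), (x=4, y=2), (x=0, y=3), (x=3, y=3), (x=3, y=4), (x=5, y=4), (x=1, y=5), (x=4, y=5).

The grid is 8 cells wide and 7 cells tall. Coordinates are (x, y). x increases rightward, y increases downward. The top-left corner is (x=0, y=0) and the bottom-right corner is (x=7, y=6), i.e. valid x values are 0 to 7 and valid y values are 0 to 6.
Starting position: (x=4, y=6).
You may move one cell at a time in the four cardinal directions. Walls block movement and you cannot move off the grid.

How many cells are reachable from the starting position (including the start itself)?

Answer: Reachable cells: 42

Derivation:
BFS flood-fill from (x=4, y=6):
  Distance 0: (x=4, y=6)
  Distance 1: (x=3, y=6), (x=5, y=6)
  Distance 2: (x=3, y=5), (x=5, y=5), (x=2, y=6), (x=6, y=6)
  Distance 3: (x=2, y=5), (x=6, y=5), (x=1, y=6), (x=7, y=6)
  Distance 4: (x=2, y=4), (x=6, y=4), (x=7, y=5), (x=0, y=6)
  Distance 5: (x=2, y=3), (x=6, y=3), (x=1, y=4), (x=7, y=4), (x=0, y=5)
  Distance 6: (x=2, y=2), (x=6, y=2), (x=1, y=3), (x=5, y=3), (x=7, y=3), (x=0, y=4)
  Distance 7: (x=2, y=1), (x=6, y=1), (x=1, y=2), (x=5, y=2), (x=7, y=2), (x=4, y=3)
  Distance 8: (x=2, y=0), (x=6, y=0), (x=5, y=1), (x=7, y=1), (x=0, y=2), (x=4, y=4)
  Distance 9: (x=1, y=0), (x=7, y=0), (x=0, y=1), (x=4, y=1)
Total reachable: 42 (grid has 42 open cells total)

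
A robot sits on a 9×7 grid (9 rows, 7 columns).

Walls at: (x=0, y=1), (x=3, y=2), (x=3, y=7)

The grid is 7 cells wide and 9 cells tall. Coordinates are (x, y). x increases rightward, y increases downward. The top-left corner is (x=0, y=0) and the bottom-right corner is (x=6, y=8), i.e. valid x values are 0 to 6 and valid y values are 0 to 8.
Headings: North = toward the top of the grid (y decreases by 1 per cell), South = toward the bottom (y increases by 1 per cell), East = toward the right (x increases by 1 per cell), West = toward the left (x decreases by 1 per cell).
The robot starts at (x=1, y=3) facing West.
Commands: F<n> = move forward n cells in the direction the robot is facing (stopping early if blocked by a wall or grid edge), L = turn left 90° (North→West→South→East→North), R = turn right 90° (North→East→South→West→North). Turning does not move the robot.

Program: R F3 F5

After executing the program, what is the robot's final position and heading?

Start: (x=1, y=3), facing West
  R: turn right, now facing North
  F3: move forward 3, now at (x=1, y=0)
  F5: move forward 0/5 (blocked), now at (x=1, y=0)
Final: (x=1, y=0), facing North

Answer: Final position: (x=1, y=0), facing North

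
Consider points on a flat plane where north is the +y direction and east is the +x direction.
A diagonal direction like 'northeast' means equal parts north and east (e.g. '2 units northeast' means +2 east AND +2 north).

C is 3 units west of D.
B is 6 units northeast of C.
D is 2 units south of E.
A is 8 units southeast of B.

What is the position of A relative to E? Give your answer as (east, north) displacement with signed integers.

Place E at the origin (east=0, north=0).
  D is 2 units south of E: delta (east=+0, north=-2); D at (east=0, north=-2).
  C is 3 units west of D: delta (east=-3, north=+0); C at (east=-3, north=-2).
  B is 6 units northeast of C: delta (east=+6, north=+6); B at (east=3, north=4).
  A is 8 units southeast of B: delta (east=+8, north=-8); A at (east=11, north=-4).
Therefore A relative to E: (east=11, north=-4).

Answer: A is at (east=11, north=-4) relative to E.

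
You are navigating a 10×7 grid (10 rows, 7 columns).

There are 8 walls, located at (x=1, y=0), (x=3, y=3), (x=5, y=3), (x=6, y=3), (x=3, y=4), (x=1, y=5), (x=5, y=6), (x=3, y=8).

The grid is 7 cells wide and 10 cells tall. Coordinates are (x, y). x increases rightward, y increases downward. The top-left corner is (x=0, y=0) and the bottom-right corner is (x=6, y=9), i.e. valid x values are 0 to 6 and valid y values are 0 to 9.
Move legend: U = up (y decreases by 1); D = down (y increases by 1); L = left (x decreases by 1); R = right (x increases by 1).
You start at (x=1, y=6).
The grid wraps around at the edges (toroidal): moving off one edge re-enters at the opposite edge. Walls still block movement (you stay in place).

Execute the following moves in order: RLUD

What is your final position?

Start: (x=1, y=6)
  R (right): (x=1, y=6) -> (x=2, y=6)
  L (left): (x=2, y=6) -> (x=1, y=6)
  U (up): blocked, stay at (x=1, y=6)
  D (down): (x=1, y=6) -> (x=1, y=7)
Final: (x=1, y=7)

Answer: Final position: (x=1, y=7)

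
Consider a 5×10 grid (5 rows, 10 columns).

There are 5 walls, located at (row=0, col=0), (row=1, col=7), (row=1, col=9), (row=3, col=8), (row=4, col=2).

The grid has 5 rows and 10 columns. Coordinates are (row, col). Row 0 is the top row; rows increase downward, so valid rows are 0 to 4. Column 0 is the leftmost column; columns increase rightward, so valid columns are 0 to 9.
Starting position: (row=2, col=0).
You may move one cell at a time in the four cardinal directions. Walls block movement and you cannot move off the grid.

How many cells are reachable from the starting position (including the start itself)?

BFS flood-fill from (row=2, col=0):
  Distance 0: (row=2, col=0)
  Distance 1: (row=1, col=0), (row=2, col=1), (row=3, col=0)
  Distance 2: (row=1, col=1), (row=2, col=2), (row=3, col=1), (row=4, col=0)
  Distance 3: (row=0, col=1), (row=1, col=2), (row=2, col=3), (row=3, col=2), (row=4, col=1)
  Distance 4: (row=0, col=2), (row=1, col=3), (row=2, col=4), (row=3, col=3)
  Distance 5: (row=0, col=3), (row=1, col=4), (row=2, col=5), (row=3, col=4), (row=4, col=3)
  Distance 6: (row=0, col=4), (row=1, col=5), (row=2, col=6), (row=3, col=5), (row=4, col=4)
  Distance 7: (row=0, col=5), (row=1, col=6), (row=2, col=7), (row=3, col=6), (row=4, col=5)
  Distance 8: (row=0, col=6), (row=2, col=8), (row=3, col=7), (row=4, col=6)
  Distance 9: (row=0, col=7), (row=1, col=8), (row=2, col=9), (row=4, col=7)
  Distance 10: (row=0, col=8), (row=3, col=9), (row=4, col=8)
  Distance 11: (row=0, col=9), (row=4, col=9)
Total reachable: 45 (grid has 45 open cells total)

Answer: Reachable cells: 45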